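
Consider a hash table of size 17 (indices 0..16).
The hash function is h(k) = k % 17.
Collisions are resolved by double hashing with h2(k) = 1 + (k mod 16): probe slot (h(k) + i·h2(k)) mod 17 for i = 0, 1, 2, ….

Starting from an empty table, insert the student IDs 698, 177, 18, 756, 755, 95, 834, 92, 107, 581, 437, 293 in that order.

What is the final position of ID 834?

13

Insert 698: h=1, slot 1 empty → index 1.
Insert 177: h=7, slot 7 empty → index 7.
Insert 18: h=1, h2=3, slot 1 occupied → index 4.
Insert 756: h=8, slot 8 empty → index 8.
Insert 755: h=7, h2=4, slot 7 occupied → index 11.
Insert 95: h=10, slot 10 empty → index 10.
Insert 834: h=1, h2=3, slots 1,4,7,10 occupied → index 13.
Insert 92: h=7, h2=13, slot 7 occupied → index 3.
Insert 107: h=5, slot 5 empty → index 5.
Insert 581: h=3, h2=6, slot 3 occupied → index 9.
Insert 437: h=12, slot 12 empty → index 12.
Insert 293: h=4, h2=6, slots 4,10 occupied → index 16.
Table: [_, 698, _, 92, 18, 107, _, 177, 756, 581, 95, 755, 437, 834, _, _, 293]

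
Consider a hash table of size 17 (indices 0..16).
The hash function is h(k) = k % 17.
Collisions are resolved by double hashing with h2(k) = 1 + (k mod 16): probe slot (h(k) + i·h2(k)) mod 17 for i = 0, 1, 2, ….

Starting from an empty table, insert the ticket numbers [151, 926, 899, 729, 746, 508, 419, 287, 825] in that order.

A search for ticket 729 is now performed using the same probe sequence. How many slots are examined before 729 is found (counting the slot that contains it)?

3

151 hashes to 15; slot 15 is free -> place at 15.
926 hashes to 8; slot 8 is free -> place at 8.
899 hashes to 15, h2=4; 15 taken -> place at 2.
729 hashes to 15, h2=10; 15,8 taken -> place at 1.
746 hashes to 15, h2=11; 15 taken -> place at 9.
508 hashes to 15, h2=13; 15 taken -> place at 11.
419 hashes to 11, h2=4; 11,15,2 taken -> place at 6.
287 hashes to 15, h2=16; 15 taken -> place at 14.
825 hashes to 9, h2=10; 9,2 taken -> place at 12.
Table: [-, 729, 899, -, -, -, 419, -, 926, 746, -, 508, 825, -, 287, 151, -]
Lookup 729: h=15, h2=10, probe 15,8,1 → found at 1.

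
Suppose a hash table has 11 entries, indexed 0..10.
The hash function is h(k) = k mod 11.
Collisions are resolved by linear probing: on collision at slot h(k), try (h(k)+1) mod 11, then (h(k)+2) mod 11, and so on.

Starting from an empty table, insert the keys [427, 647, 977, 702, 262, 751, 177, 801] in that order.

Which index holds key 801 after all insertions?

5

427: h=9 => slot 9
647: h=9, probe 9,10 => slot 10
977: h=9, probe 9,10,0 => slot 0
702: h=9, probe 9,10,0,1 => slot 1
262: h=9, probe 9,10,0,1,2 => slot 2
751: h=3 => slot 3
177: h=1, probe 1,2,3,4 => slot 4
801: h=9, probe 9,10,0,1,2,3,4,5 => slot 5
Table: [977, 702, 262, 751, 177, 801, ∅, ∅, ∅, 427, 647]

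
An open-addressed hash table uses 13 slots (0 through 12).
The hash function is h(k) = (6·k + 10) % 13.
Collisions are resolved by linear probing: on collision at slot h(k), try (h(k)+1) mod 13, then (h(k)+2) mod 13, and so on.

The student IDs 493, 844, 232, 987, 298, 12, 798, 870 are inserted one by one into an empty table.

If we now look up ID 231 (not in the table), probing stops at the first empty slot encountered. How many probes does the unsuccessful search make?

6

493 hashes to 4; slot 4 is free → place at 4.
844 hashes to 4; 4 taken → place at 5.
232 hashes to 11; slot 11 is free → place at 11.
987 hashes to 4; 4,5 taken → place at 6.
298 hashes to 4; 4,5,6 taken → place at 7.
12 hashes to 4; 4,5,6,7 taken → place at 8.
798 hashes to 1; slot 1 is free → place at 1.
870 hashes to 4; 4,5,6,7,8 taken → place at 9.
Table: [—, 798, —, —, 493, 844, 987, 298, 12, 870, —, 232, —]
Lookup 231: h=5, probe 5,6,7,8,9,10 → slot 10 empty, not found.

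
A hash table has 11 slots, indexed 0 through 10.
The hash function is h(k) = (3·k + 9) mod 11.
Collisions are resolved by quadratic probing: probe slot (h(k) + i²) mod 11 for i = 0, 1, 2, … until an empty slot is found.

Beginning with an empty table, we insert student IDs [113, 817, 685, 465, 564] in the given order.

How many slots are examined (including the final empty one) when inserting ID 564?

5

Insert 113: h=7, slot 7 empty → index 7.
Insert 817: h=7, slot 7 occupied → index 8.
Insert 685: h=7, slots 7,8 occupied → index 0.
Insert 465: h=7, slots 7,8,0 occupied → index 5.
Insert 564: h=7, slots 7,8,0,5 occupied → index 1.
Table: [685, 564, _, _, _, 465, _, 113, 817, _, _]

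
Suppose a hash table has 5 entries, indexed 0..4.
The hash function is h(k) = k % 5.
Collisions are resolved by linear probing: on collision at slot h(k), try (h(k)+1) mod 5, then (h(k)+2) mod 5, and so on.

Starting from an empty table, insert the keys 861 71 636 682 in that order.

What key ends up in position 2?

861 hashes to 1; slot 1 is free => place at 1.
71 hashes to 1; 1 taken => place at 2.
636 hashes to 1; 1,2 taken => place at 3.
682 hashes to 2; 2,3 taken => place at 4.
Table: [., 861, 71, 636, 682]

71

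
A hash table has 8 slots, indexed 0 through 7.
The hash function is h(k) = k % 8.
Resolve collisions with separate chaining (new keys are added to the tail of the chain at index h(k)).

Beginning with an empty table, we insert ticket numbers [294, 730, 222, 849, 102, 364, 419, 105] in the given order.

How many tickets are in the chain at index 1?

Insert 294: h=6, bucket 6 empty → new chain.
Insert 730: h=2, bucket 2 empty → new chain.
Insert 222: h=6, bucket 6 nonempty → append to chain.
Insert 849: h=1, bucket 1 empty → new chain.
Insert 102: h=6, bucket 6 nonempty → append to chain.
Insert 364: h=4, bucket 4 empty → new chain.
Insert 419: h=3, bucket 3 empty → new chain.
Insert 105: h=1, bucket 1 nonempty → append to chain.
Final buckets:
0: -
1: 849 -> 105
2: 730
3: 419
4: 364
5: -
6: 294 -> 222 -> 102
7: -

2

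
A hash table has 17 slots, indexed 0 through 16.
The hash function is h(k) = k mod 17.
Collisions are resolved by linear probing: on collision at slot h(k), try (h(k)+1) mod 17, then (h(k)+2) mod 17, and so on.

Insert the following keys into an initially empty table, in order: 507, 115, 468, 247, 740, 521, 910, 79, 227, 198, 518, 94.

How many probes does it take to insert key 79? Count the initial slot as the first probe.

Insert 507: h=14, slot 14 empty → index 14.
Insert 115: h=13, slot 13 empty → index 13.
Insert 468: h=9, slot 9 empty → index 9.
Insert 247: h=9, slot 9 occupied → index 10.
Insert 740: h=9, slots 9,10 occupied → index 11.
Insert 521: h=11, slot 11 occupied → index 12.
Insert 910: h=9, slots 9,10,11,12,13,14 occupied → index 15.
Insert 79: h=11, slots 11,12,13,14,15 occupied → index 16.
Insert 227: h=6, slot 6 empty → index 6.
Insert 198: h=11, slots 11,12,13,14,15,16 occupied → index 0.
Insert 518: h=8, slot 8 empty → index 8.
Insert 94: h=9, slots 9,10,11,12,13,14,15,16,0 occupied → index 1.
Table: [198, 94, —, —, —, —, 227, —, 518, 468, 247, 740, 521, 115, 507, 910, 79]

6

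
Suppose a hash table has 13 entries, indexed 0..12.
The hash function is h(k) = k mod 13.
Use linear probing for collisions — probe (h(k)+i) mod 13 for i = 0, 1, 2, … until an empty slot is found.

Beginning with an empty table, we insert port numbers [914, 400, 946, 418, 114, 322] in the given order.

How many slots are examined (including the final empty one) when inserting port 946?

2

Insert 914: h=4, slot 4 empty → index 4.
Insert 400: h=10, slot 10 empty → index 10.
Insert 946: h=10, slot 10 occupied → index 11.
Insert 418: h=2, slot 2 empty → index 2.
Insert 114: h=10, slots 10,11 occupied → index 12.
Insert 322: h=10, slots 10,11,12 occupied → index 0.
Table: [322, ., 418, ., 914, ., ., ., ., ., 400, 946, 114]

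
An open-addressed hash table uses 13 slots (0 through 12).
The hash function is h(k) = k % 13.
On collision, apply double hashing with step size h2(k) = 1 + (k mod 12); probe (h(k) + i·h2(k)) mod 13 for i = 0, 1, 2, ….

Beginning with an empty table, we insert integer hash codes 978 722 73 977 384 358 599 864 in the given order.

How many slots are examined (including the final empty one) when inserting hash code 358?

978 hashes to 3; slot 3 is free => place at 3.
722 hashes to 7; slot 7 is free => place at 7.
73 hashes to 8; slot 8 is free => place at 8.
977 hashes to 2; slot 2 is free => place at 2.
384 hashes to 7, h2=1; 7,8 taken => place at 9.
358 hashes to 7, h2=11; 7 taken => place at 5.
599 hashes to 1; slot 1 is free => place at 1.
864 hashes to 6; slot 6 is free => place at 6.
Table: [., 599, 977, 978, ., 358, 864, 722, 73, 384, ., ., .]

2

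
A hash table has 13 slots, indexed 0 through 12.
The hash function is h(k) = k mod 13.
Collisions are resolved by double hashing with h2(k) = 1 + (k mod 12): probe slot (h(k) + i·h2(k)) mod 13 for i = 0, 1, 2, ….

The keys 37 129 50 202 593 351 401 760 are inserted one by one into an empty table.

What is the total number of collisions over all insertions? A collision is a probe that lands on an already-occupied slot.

37: h=11 -> slot 11
129: h=12 -> slot 12
50: h=11, h2=3, probe 11,1 -> slot 1
202: h=7 -> slot 7
593: h=8 -> slot 8
351: h=0 -> slot 0
401: h=11, h2=6, probe 11,4 -> slot 4
760: h=6 -> slot 6
Table: [351, 50, _, _, 401, _, 760, 202, 593, _, _, 37, 129]

2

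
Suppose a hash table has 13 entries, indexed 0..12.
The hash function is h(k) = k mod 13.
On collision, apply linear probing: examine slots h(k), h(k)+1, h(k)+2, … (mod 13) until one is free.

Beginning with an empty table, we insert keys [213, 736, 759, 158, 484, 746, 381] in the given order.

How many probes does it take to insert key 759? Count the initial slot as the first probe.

2

213: h=5 => slot 5
736: h=8 => slot 8
759: h=5, probe 5,6 => slot 6
158: h=2 => slot 2
484: h=3 => slot 3
746: h=5, probe 5,6,7 => slot 7
381: h=4 => slot 4
Table: [_, _, 158, 484, 381, 213, 759, 746, 736, _, _, _, _]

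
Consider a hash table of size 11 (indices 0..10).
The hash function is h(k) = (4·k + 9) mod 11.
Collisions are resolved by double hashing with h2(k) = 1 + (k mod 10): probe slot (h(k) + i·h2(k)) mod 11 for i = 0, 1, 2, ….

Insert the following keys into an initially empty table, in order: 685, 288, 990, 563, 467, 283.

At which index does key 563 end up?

685: h=10 => slot 10
288: h=6 => slot 6
990: h=9 => slot 9
563: h=6, h2=4, probe 6,10,3 => slot 3
467: h=7 => slot 7
283: h=8 => slot 8
Table: [∅, ∅, ∅, 563, ∅, ∅, 288, 467, 283, 990, 685]

3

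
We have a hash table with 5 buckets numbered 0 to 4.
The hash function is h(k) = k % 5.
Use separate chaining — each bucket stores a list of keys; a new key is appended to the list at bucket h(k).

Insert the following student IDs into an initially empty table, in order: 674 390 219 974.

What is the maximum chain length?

674 -> bucket 4
390 -> bucket 0
219 -> bucket 4 (collision)
974 -> bucket 4 (collision)
Final buckets:
0: 390
1: -
2: -
3: -
4: 674 -> 219 -> 974

3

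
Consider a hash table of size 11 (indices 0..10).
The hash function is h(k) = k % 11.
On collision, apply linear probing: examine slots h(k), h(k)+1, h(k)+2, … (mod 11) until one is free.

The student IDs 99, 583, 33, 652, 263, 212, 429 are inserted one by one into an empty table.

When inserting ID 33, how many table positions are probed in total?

99: h=0 => slot 0
583: h=0, probe 0,1 => slot 1
33: h=0, probe 0,1,2 => slot 2
652: h=3 => slot 3
263: h=10 => slot 10
212: h=3, probe 3,4 => slot 4
429: h=0, probe 0,1,2,3,4,5 => slot 5
Table: [99, 583, 33, 652, 212, 429, —, —, —, —, 263]

3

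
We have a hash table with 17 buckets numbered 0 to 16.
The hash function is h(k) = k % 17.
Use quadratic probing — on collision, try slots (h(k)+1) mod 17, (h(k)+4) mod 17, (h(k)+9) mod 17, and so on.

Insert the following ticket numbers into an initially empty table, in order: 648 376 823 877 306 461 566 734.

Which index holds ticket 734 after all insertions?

4

648 hashes to 2; slot 2 is free -> place at 2.
376 hashes to 2; 2 taken -> place at 3.
823 hashes to 7; slot 7 is free -> place at 7.
877 hashes to 10; slot 10 is free -> place at 10.
306 hashes to 0; slot 0 is free -> place at 0.
461 hashes to 2; 2,3 taken -> place at 6.
566 hashes to 5; slot 5 is free -> place at 5.
734 hashes to 3; 3 taken -> place at 4.
Table: [306, ., 648, 376, 734, 566, 461, 823, ., ., 877, ., ., ., ., ., .]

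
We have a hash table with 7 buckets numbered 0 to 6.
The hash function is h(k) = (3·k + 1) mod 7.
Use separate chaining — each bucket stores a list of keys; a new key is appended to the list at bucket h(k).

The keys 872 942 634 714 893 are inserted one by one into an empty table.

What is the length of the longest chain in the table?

872 -> bucket 6
942 -> bucket 6 (collision)
634 -> bucket 6 (collision)
714 -> bucket 1
893 -> bucket 6 (collision)
Final buckets:
0: -
1: 714
2: -
3: -
4: -
5: -
6: 872 -> 942 -> 634 -> 893

4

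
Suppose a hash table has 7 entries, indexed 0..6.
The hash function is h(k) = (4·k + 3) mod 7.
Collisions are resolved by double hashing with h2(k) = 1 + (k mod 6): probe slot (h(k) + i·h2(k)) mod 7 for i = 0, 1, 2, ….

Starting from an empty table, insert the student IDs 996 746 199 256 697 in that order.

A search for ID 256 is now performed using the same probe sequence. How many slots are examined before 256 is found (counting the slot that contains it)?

2

996 hashes to 4; slot 4 is free → place at 4.
746 hashes to 5; slot 5 is free → place at 5.
199 hashes to 1; slot 1 is free → place at 1.
256 hashes to 5, h2=5; 5 taken → place at 3.
697 hashes to 5, h2=2; 5 taken → place at 0.
Table: [697, 199, ., 256, 996, 746, .]
Lookup 256: h=5, h2=5, probe 5,3 → found at 3.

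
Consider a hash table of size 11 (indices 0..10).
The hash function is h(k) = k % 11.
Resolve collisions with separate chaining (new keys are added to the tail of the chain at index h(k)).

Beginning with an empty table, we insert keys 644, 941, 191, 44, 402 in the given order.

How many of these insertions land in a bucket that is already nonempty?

Insert 644: h=6, bucket 6 empty → new chain.
Insert 941: h=6, bucket 6 nonempty → append to chain.
Insert 191: h=4, bucket 4 empty → new chain.
Insert 44: h=0, bucket 0 empty → new chain.
Insert 402: h=6, bucket 6 nonempty → append to chain.
Final buckets:
0: 44
1: ∅
2: ∅
3: ∅
4: 191
5: ∅
6: 644 -> 941 -> 402
7: ∅
8: ∅
9: ∅
10: ∅

2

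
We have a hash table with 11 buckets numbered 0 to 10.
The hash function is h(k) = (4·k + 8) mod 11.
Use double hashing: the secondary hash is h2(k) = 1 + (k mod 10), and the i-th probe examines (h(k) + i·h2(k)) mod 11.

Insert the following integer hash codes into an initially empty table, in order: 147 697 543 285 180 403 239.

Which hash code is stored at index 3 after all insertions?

180

147 hashes to 2; slot 2 is free -> place at 2.
697 hashes to 2, h2=8; 2 taken -> place at 10.
543 hashes to 2, h2=4; 2 taken -> place at 6.
285 hashes to 4; slot 4 is free -> place at 4.
180 hashes to 2, h2=1; 2 taken -> place at 3.
403 hashes to 3, h2=4; 3 taken -> place at 7.
239 hashes to 7, h2=10; 7,6 taken -> place at 5.
Table: [-, -, 147, 180, 285, 239, 543, 403, -, -, 697]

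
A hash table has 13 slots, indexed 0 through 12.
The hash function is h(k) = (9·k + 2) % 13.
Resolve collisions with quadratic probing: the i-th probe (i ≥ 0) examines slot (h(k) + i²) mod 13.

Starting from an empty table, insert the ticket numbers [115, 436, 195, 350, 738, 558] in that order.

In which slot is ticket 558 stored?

7

Insert 115: h=10, slot 10 empty → index 10.
Insert 436: h=0, slot 0 empty → index 0.
Insert 195: h=2, slot 2 empty → index 2.
Insert 350: h=6, slot 6 empty → index 6.
Insert 738: h=1, slot 1 empty → index 1.
Insert 558: h=6, slot 6 occupied → index 7.
Table: [436, 738, 195, -, -, -, 350, 558, -, -, 115, -, -]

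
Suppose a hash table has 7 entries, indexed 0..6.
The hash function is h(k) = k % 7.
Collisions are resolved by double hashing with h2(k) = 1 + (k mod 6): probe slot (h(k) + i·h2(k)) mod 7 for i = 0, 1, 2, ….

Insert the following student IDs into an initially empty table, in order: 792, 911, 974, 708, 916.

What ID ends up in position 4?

Insert 792: h=1, slot 1 empty => index 1.
Insert 911: h=1, h2=6, slot 1 occupied => index 0.
Insert 974: h=1, h2=3, slot 1 occupied => index 4.
Insert 708: h=1, h2=1, slot 1 occupied => index 2.
Insert 916: h=6, slot 6 empty => index 6.
Table: [911, 792, 708, -, 974, -, 916]

974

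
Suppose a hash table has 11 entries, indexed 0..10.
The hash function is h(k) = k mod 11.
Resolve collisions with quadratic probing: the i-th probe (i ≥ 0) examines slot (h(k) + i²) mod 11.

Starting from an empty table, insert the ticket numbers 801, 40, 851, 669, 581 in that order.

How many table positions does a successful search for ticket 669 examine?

2

801: h=9 => slot 9
40: h=7 => slot 7
851: h=4 => slot 4
669: h=9, probe 9,10 => slot 10
581: h=9, probe 9,10,2 => slot 2
Table: [., ., 581, ., 851, ., ., 40, ., 801, 669]
Lookup 669: h=9, probe 9,10 → found at 10.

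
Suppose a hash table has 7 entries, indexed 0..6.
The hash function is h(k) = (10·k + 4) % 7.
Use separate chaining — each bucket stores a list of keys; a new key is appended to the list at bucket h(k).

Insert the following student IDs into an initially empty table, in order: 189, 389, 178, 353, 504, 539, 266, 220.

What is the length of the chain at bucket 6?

Insert 189: h=4, bucket 4 empty → new chain.
Insert 389: h=2, bucket 2 empty → new chain.
Insert 178: h=6, bucket 6 empty → new chain.
Insert 353: h=6, bucket 6 nonempty → append to chain.
Insert 504: h=4, bucket 4 nonempty → append to chain.
Insert 539: h=4, bucket 4 nonempty → append to chain.
Insert 266: h=4, bucket 4 nonempty → append to chain.
Insert 220: h=6, bucket 6 nonempty → append to chain.
Final buckets:
0: —
1: —
2: 389
3: —
4: 189 -> 504 -> 539 -> 266
5: —
6: 178 -> 353 -> 220

3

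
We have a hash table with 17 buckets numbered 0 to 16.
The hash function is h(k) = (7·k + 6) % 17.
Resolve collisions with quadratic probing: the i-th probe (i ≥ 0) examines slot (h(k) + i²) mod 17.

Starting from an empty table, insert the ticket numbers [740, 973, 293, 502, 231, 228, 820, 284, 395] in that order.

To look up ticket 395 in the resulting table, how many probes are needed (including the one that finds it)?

5

Insert 740: h=1, slot 1 empty → index 1.
Insert 973: h=0, slot 0 empty → index 0.
Insert 293: h=0, slots 0,1 occupied → index 4.
Insert 502: h=1, slot 1 occupied → index 2.
Insert 231: h=8, slot 8 empty → index 8.
Insert 228: h=4, slot 4 occupied → index 5.
Insert 820: h=0, slots 0,1,4 occupied → index 9.
Insert 284: h=5, slot 5 occupied → index 6.
Insert 395: h=0, slots 0,1,4,9 occupied → index 16.
Table: [973, 740, 502, ., 293, 228, 284, ., 231, 820, ., ., ., ., ., ., 395]
Lookup 395: h=0, probe 0,1,4,9,16 → found at 16.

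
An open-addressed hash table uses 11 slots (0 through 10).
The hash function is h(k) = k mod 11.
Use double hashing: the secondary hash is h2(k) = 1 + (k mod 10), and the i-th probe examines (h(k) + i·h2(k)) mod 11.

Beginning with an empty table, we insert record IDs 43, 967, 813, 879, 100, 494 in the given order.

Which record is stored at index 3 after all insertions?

813

Insert 43: h=10, slot 10 empty => index 10.
Insert 967: h=10, h2=8, slot 10 occupied => index 7.
Insert 813: h=10, h2=4, slot 10 occupied => index 3.
Insert 879: h=10, h2=10, slot 10 occupied => index 9.
Insert 100: h=1, slot 1 empty => index 1.
Insert 494: h=10, h2=5, slot 10 occupied => index 4.
Table: [∅, 100, ∅, 813, 494, ∅, ∅, 967, ∅, 879, 43]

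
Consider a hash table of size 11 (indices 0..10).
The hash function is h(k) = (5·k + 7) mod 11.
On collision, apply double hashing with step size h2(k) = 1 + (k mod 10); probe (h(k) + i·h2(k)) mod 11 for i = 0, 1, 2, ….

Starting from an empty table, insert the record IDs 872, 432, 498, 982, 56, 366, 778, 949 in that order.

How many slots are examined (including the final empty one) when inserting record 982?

3

872: h=0 -> slot 0
432: h=0, h2=3, probe 0,3 -> slot 3
498: h=0, h2=9, probe 0,9 -> slot 9
982: h=0, h2=3, probe 0,3,6 -> slot 6
56: h=1 -> slot 1
366: h=0, h2=7, probe 0,7 -> slot 7
778: h=3, h2=9, probe 3,1,10 -> slot 10
949: h=0, h2=10, probe 0,10,9,8 -> slot 8
Table: [872, 56, _, 432, _, _, 982, 366, 949, 498, 778]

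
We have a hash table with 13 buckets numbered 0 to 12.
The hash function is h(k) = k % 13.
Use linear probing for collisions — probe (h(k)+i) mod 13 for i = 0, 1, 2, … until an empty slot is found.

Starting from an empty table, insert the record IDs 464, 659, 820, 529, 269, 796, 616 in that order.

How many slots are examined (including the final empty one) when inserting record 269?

464 hashes to 9; slot 9 is free => place at 9.
659 hashes to 9; 9 taken => place at 10.
820 hashes to 1; slot 1 is free => place at 1.
529 hashes to 9; 9,10 taken => place at 11.
269 hashes to 9; 9,10,11 taken => place at 12.
796 hashes to 3; slot 3 is free => place at 3.
616 hashes to 5; slot 5 is free => place at 5.
Table: [—, 820, —, 796, —, 616, —, —, —, 464, 659, 529, 269]

4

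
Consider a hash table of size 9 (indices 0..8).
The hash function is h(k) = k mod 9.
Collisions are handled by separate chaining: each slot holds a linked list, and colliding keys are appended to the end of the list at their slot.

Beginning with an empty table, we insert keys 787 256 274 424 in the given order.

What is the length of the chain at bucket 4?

787 -> bucket 4
256 -> bucket 4 (collision)
274 -> bucket 4 (collision)
424 -> bucket 1
Final buckets:
0: —
1: 424
2: —
3: —
4: 787 -> 256 -> 274
5: —
6: —
7: —
8: —

3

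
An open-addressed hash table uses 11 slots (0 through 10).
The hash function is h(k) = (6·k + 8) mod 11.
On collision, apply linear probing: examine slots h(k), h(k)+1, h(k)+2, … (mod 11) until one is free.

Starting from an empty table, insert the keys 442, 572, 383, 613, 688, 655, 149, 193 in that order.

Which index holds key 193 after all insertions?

442 hashes to 9; slot 9 is free -> place at 9.
572 hashes to 8; slot 8 is free -> place at 8.
383 hashes to 7; slot 7 is free -> place at 7.
613 hashes to 1; slot 1 is free -> place at 1.
688 hashes to 0; slot 0 is free -> place at 0.
655 hashes to 0; 0,1 taken -> place at 2.
149 hashes to 0; 0,1,2 taken -> place at 3.
193 hashes to 0; 0,1,2,3 taken -> place at 4.
Table: [688, 613, 655, 149, 193, ., ., 383, 572, 442, .]

4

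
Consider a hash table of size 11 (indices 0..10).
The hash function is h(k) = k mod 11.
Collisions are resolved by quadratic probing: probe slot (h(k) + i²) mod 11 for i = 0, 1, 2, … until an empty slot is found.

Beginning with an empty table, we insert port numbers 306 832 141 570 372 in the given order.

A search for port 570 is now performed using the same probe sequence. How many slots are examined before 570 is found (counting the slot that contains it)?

306: h=9 → slot 9
832: h=7 → slot 7
141: h=9, probe 9,10 → slot 10
570: h=9, probe 9,10,2 → slot 2
372: h=9, probe 9,10,2,7,3 → slot 3
Table: [_, _, 570, 372, _, _, _, 832, _, 306, 141]
Lookup 570: h=9, probe 9,10,2 → found at 2.

3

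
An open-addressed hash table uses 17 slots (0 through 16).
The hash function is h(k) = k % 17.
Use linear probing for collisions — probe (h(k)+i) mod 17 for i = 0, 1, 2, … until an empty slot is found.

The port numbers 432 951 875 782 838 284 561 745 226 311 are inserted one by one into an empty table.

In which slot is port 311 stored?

9

432: h=7 → slot 7
951: h=16 → slot 16
875: h=8 → slot 8
782: h=0 → slot 0
838: h=5 → slot 5
284: h=12 → slot 12
561: h=0, probe 0,1 → slot 1
745: h=14 → slot 14
226: h=5, probe 5,6 → slot 6
311: h=5, probe 5,6,7,8,9 → slot 9
Table: [782, 561, -, -, -, 838, 226, 432, 875, 311, -, -, 284, -, 745, -, 951]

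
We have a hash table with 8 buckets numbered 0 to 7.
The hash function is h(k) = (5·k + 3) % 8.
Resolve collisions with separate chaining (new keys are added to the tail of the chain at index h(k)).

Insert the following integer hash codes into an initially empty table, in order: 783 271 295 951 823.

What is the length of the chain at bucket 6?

5

Insert 783: h=6, bucket 6 empty → new chain.
Insert 271: h=6, bucket 6 nonempty → append to chain.
Insert 295: h=6, bucket 6 nonempty → append to chain.
Insert 951: h=6, bucket 6 nonempty → append to chain.
Insert 823: h=6, bucket 6 nonempty → append to chain.
Final buckets:
0: _
1: _
2: _
3: _
4: _
5: _
6: 783 -> 271 -> 295 -> 951 -> 823
7: _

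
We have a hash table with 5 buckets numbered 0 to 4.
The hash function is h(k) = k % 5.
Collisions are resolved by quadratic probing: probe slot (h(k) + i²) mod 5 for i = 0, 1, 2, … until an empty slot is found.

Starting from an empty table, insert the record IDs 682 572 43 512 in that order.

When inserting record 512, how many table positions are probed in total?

3

682 hashes to 2; slot 2 is free → place at 2.
572 hashes to 2; 2 taken → place at 3.
43 hashes to 3; 3 taken → place at 4.
512 hashes to 2; 2,3 taken → place at 1.
Table: [_, 512, 682, 572, 43]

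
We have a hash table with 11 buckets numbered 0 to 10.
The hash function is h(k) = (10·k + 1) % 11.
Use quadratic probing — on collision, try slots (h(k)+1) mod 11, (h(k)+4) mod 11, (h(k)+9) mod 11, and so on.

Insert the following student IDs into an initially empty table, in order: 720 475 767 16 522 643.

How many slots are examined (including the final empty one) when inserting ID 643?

4

720 hashes to 7; slot 7 is free → place at 7.
475 hashes to 10; slot 10 is free → place at 10.
767 hashes to 4; slot 4 is free → place at 4.
16 hashes to 7; 7 taken → place at 8.
522 hashes to 7; 7,8 taken → place at 0.
643 hashes to 7; 7,8,0 taken → place at 5.
Table: [522, _, _, _, 767, 643, _, 720, 16, _, 475]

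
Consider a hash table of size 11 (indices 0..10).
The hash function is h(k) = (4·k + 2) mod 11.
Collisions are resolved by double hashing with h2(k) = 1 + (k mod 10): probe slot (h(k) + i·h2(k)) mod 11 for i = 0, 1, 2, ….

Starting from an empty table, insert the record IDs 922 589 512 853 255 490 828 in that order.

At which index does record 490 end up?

922 hashes to 5; slot 5 is free -> place at 5.
589 hashes to 4; slot 4 is free -> place at 4.
512 hashes to 4, h2=3; 4 taken -> place at 7.
853 hashes to 4, h2=4; 4 taken -> place at 8.
255 hashes to 10; slot 10 is free -> place at 10.
490 hashes to 4, h2=1; 4,5 taken -> place at 6.
828 hashes to 3; slot 3 is free -> place at 3.
Table: [∅, ∅, ∅, 828, 589, 922, 490, 512, 853, ∅, 255]

6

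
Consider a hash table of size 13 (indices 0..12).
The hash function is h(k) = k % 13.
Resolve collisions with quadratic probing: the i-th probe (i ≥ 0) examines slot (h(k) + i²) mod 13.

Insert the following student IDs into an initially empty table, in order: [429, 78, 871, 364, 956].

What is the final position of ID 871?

429: h=0 → slot 0
78: h=0, probe 0,1 → slot 1
871: h=0, probe 0,1,4 → slot 4
364: h=0, probe 0,1,4,9 → slot 9
956: h=7 → slot 7
Table: [429, 78, -, -, 871, -, -, 956, -, 364, -, -, -]

4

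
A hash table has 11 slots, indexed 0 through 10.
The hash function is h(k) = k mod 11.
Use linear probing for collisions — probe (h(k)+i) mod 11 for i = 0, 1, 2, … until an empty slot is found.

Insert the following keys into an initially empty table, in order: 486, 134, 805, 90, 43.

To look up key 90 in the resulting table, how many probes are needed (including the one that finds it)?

486 hashes to 2; slot 2 is free -> place at 2.
134 hashes to 2; 2 taken -> place at 3.
805 hashes to 2; 2,3 taken -> place at 4.
90 hashes to 2; 2,3,4 taken -> place at 5.
43 hashes to 10; slot 10 is free -> place at 10.
Table: [., ., 486, 134, 805, 90, ., ., ., ., 43]
Lookup 90: h=2, probe 2,3,4,5 → found at 5.

4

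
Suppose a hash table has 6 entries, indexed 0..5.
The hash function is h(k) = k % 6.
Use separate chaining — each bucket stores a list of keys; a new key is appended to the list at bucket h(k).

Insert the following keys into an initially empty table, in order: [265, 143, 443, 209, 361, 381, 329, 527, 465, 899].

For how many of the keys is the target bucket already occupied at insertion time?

7

265 -> bucket 1
143 -> bucket 5
443 -> bucket 5 (collision)
209 -> bucket 5 (collision)
361 -> bucket 1 (collision)
381 -> bucket 3
329 -> bucket 5 (collision)
527 -> bucket 5 (collision)
465 -> bucket 3 (collision)
899 -> bucket 5 (collision)
Final buckets:
0: -
1: 265 -> 361
2: -
3: 381 -> 465
4: -
5: 143 -> 443 -> 209 -> 329 -> 527 -> 899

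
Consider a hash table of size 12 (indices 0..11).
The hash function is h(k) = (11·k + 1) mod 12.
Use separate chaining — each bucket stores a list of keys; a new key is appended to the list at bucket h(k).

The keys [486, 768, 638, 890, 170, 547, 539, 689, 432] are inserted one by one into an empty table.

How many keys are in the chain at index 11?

486 -> bucket 7
768 -> bucket 1
638 -> bucket 11
890 -> bucket 11 (collision)
170 -> bucket 11 (collision)
547 -> bucket 6
539 -> bucket 2
689 -> bucket 8
432 -> bucket 1 (collision)
Final buckets:
0: .
1: 768 -> 432
2: 539
3: .
4: .
5: .
6: 547
7: 486
8: 689
9: .
10: .
11: 638 -> 890 -> 170

3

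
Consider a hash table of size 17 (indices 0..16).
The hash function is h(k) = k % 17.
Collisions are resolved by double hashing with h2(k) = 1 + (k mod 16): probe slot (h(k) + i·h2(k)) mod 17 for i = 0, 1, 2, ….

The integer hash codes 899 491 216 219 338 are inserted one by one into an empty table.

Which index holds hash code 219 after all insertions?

5

899 hashes to 15; slot 15 is free → place at 15.
491 hashes to 15, h2=12; 15 taken → place at 10.
216 hashes to 12; slot 12 is free → place at 12.
219 hashes to 15, h2=12; 15,10 taken → place at 5.
338 hashes to 15, h2=3; 15 taken → place at 1.
Table: [., 338, ., ., ., 219, ., ., ., ., 491, ., 216, ., ., 899, .]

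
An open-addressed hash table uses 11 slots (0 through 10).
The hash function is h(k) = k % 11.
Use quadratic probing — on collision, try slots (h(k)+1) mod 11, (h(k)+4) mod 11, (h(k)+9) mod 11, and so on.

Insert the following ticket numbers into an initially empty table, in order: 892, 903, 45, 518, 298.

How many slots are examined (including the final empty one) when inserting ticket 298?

892 hashes to 1; slot 1 is free -> place at 1.
903 hashes to 1; 1 taken -> place at 2.
45 hashes to 1; 1,2 taken -> place at 5.
518 hashes to 1; 1,2,5 taken -> place at 10.
298 hashes to 1; 1,2,5,10 taken -> place at 6.
Table: [., 892, 903, ., ., 45, 298, ., ., ., 518]

5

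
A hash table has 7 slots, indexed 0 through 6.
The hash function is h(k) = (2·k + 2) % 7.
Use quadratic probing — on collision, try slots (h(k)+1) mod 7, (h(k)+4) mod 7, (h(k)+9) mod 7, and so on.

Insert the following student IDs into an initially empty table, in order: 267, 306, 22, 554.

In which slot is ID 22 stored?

267: h=4 => slot 4
306: h=5 => slot 5
22: h=4, probe 4,5,1 => slot 1
554: h=4, probe 4,5,1,6 => slot 6
Table: [—, 22, —, —, 267, 306, 554]

1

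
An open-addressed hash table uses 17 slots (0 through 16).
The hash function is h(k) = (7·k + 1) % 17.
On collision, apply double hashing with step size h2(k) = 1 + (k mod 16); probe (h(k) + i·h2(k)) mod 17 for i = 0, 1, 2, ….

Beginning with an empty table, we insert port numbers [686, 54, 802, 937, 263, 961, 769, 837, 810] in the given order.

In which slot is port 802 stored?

Insert 686: h=9, slot 9 empty -> index 9.
Insert 54: h=5, slot 5 empty -> index 5.
Insert 802: h=5, h2=3, slot 5 occupied -> index 8.
Insert 937: h=15, slot 15 empty -> index 15.
Insert 263: h=6, slot 6 empty -> index 6.
Insert 961: h=13, slot 13 empty -> index 13.
Insert 769: h=12, slot 12 empty -> index 12.
Insert 837: h=12, h2=6, slot 12 occupied -> index 1.
Insert 810: h=10, slot 10 empty -> index 10.
Table: [-, 837, -, -, -, 54, 263, -, 802, 686, 810, -, 769, 961, -, 937, -]

8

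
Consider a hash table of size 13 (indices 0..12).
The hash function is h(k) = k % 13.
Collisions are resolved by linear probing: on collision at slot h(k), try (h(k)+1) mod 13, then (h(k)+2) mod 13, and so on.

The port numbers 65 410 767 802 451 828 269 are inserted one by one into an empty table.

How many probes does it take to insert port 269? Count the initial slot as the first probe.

65: h=0 => slot 0
410: h=7 => slot 7
767: h=0, probe 0,1 => slot 1
802: h=9 => slot 9
451: h=9, probe 9,10 => slot 10
828: h=9, probe 9,10,11 => slot 11
269: h=9, probe 9,10,11,12 => slot 12
Table: [65, 767, ∅, ∅, ∅, ∅, ∅, 410, ∅, 802, 451, 828, 269]

4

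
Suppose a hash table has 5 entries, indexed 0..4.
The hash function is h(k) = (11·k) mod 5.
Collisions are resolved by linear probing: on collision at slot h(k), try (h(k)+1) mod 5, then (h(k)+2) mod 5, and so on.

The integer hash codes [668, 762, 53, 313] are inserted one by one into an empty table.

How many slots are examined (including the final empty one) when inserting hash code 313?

Insert 668: h=3, slot 3 empty → index 3.
Insert 762: h=2, slot 2 empty → index 2.
Insert 53: h=3, slot 3 occupied → index 4.
Insert 313: h=3, slots 3,4 occupied → index 0.
Table: [313, ∅, 762, 668, 53]

3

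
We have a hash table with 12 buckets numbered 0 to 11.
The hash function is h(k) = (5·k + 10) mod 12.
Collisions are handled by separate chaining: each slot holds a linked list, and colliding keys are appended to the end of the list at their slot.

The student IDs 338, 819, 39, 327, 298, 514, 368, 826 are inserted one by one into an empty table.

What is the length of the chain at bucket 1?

Insert 338: h=8, bucket 8 empty -> new chain.
Insert 819: h=1, bucket 1 empty -> new chain.
Insert 39: h=1, bucket 1 nonempty -> append to chain.
Insert 327: h=1, bucket 1 nonempty -> append to chain.
Insert 298: h=0, bucket 0 empty -> new chain.
Insert 514: h=0, bucket 0 nonempty -> append to chain.
Insert 368: h=2, bucket 2 empty -> new chain.
Insert 826: h=0, bucket 0 nonempty -> append to chain.
Final buckets:
0: 298 -> 514 -> 826
1: 819 -> 39 -> 327
2: 368
3: —
4: —
5: —
6: —
7: —
8: 338
9: —
10: —
11: —

3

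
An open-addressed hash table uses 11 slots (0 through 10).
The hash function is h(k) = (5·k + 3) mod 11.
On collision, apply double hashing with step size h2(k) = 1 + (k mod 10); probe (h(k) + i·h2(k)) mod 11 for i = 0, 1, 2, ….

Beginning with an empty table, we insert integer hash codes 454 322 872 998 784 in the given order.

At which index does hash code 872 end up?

454: h=7 => slot 7
322: h=7, h2=3, probe 7,10 => slot 10
872: h=7, h2=3, probe 7,10,2 => slot 2
998: h=10, h2=9, probe 10,8 => slot 8
784: h=7, h2=5, probe 7,1 => slot 1
Table: [_, 784, 872, _, _, _, _, 454, 998, _, 322]

2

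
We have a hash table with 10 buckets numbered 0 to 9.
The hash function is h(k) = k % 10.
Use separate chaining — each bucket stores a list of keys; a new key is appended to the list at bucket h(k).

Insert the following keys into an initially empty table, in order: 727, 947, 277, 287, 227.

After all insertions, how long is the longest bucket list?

727 -> bucket 7
947 -> bucket 7 (collision)
277 -> bucket 7 (collision)
287 -> bucket 7 (collision)
227 -> bucket 7 (collision)
Final buckets:
0: _
1: _
2: _
3: _
4: _
5: _
6: _
7: 727 -> 947 -> 277 -> 287 -> 227
8: _
9: _

5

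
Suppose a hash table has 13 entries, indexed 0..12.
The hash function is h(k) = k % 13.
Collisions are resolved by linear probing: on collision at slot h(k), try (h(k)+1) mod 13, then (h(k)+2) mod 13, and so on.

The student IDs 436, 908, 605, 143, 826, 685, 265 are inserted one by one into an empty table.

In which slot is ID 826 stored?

Insert 436: h=7, slot 7 empty => index 7.
Insert 908: h=11, slot 11 empty => index 11.
Insert 605: h=7, slot 7 occupied => index 8.
Insert 143: h=0, slot 0 empty => index 0.
Insert 826: h=7, slots 7,8 occupied => index 9.
Insert 685: h=9, slot 9 occupied => index 10.
Insert 265: h=5, slot 5 empty => index 5.
Table: [143, —, —, —, —, 265, —, 436, 605, 826, 685, 908, —]

9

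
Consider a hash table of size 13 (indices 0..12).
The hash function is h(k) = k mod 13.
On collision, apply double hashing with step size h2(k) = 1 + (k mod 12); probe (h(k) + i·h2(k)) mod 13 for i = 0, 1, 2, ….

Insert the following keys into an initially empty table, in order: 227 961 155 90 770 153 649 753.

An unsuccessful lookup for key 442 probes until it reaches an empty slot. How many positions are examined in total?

4

227: h=6 → slot 6
961: h=12 → slot 12
155: h=12, h2=12, probe 12,11 → slot 11
90: h=12, h2=7, probe 12,6,0 → slot 0
770: h=3 → slot 3
153: h=10 → slot 10
649: h=12, h2=2, probe 12,1 → slot 1
753: h=12, h2=10, probe 12,9 → slot 9
Table: [90, 649, -, 770, -, -, 227, -, -, 753, 153, 155, 961]
Lookup 442: h=0, h2=11, probe 0,11,9,7 → slot 7 empty, not found.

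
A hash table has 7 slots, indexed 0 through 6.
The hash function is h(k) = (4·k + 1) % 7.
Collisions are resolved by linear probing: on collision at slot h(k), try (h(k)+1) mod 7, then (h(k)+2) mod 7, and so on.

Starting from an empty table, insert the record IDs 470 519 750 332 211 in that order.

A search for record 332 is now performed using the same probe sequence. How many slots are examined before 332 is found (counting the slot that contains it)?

Insert 470: h=5, slot 5 empty -> index 5.
Insert 519: h=5, slot 5 occupied -> index 6.
Insert 750: h=5, slots 5,6 occupied -> index 0.
Insert 332: h=6, slots 6,0 occupied -> index 1.
Insert 211: h=5, slots 5,6,0,1 occupied -> index 2.
Table: [750, 332, 211, ∅, ∅, 470, 519]
Lookup 332: h=6, probe 6,0,1 → found at 1.

3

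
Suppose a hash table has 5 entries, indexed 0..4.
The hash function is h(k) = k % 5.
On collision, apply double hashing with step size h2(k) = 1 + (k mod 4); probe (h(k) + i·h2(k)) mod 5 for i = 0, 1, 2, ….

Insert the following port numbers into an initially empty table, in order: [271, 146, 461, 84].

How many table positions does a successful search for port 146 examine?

2

271: h=1 → slot 1
146: h=1, h2=3, probe 1,4 → slot 4
461: h=1, h2=2, probe 1,3 → slot 3
84: h=4, h2=1, probe 4,0 → slot 0
Table: [84, 271, _, 461, 146]
Lookup 146: h=1, h2=3, probe 1,4 → found at 4.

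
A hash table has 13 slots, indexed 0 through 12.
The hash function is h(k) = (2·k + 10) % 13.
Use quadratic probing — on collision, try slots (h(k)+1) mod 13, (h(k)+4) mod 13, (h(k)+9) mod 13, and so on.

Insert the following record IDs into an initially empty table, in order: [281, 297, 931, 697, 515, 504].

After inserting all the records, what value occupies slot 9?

515

281: h=0 => slot 0
297: h=6 => slot 6
931: h=0, probe 0,1 => slot 1
697: h=0, probe 0,1,4 => slot 4
515: h=0, probe 0,1,4,9 => slot 9
504: h=4, probe 4,5 => slot 5
Table: [281, 931, ., ., 697, 504, 297, ., ., 515, ., ., .]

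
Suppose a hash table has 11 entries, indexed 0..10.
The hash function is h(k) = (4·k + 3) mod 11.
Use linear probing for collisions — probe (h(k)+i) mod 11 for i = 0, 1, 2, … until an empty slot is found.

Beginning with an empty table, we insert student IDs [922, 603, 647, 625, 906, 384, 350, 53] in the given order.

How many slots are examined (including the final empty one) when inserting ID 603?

922: h=6 => slot 6
603: h=6, probe 6,7 => slot 7
647: h=6, probe 6,7,8 => slot 8
625: h=6, probe 6,7,8,9 => slot 9
906: h=8, probe 8,9,10 => slot 10
384: h=10, probe 10,0 => slot 0
350: h=6, probe 6,7,8,9,10,0,1 => slot 1
53: h=6, probe 6,7,8,9,10,0,1,2 => slot 2
Table: [384, 350, 53, —, —, —, 922, 603, 647, 625, 906]

2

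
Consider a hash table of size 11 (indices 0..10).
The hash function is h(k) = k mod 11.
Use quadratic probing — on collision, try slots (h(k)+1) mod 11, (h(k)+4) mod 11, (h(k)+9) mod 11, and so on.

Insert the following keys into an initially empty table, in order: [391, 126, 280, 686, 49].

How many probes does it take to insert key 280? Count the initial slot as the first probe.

3

391 hashes to 6; slot 6 is free → place at 6.
126 hashes to 5; slot 5 is free → place at 5.
280 hashes to 5; 5,6 taken → place at 9.
686 hashes to 4; slot 4 is free → place at 4.
49 hashes to 5; 5,6,9 taken → place at 3.
Table: [., ., ., 49, 686, 126, 391, ., ., 280, .]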